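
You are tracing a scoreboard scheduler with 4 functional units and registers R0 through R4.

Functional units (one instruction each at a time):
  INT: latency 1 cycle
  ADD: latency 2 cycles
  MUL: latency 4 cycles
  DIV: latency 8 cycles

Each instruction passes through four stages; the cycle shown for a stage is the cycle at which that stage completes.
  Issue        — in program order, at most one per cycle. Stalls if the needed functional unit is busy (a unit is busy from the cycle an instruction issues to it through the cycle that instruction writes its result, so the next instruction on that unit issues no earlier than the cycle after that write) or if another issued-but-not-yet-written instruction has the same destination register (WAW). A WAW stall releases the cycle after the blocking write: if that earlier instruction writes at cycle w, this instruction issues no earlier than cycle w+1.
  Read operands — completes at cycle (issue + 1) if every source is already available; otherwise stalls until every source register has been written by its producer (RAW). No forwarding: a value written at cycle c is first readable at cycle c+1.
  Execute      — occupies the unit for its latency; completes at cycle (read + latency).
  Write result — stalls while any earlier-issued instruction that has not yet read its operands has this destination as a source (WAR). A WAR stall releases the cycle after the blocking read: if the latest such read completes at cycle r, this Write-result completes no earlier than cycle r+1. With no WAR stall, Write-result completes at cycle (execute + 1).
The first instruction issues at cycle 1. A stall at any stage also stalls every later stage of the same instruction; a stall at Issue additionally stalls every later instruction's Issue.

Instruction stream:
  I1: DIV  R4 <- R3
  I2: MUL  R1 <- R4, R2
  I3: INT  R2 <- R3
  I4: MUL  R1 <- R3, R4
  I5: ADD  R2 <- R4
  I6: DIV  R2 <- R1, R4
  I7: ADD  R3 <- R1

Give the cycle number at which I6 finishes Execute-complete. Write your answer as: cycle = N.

cycle = 33

cycle 1: I1 dispatched to DIV
cycle 2: I1 operands ready · I2 dispatched to MUL
cycle 3: I3 dispatched to INT
cycle 4: I3 operands ready
cycle 5: I3 complete
cycle 10: I1 complete
cycle 11: R4←I1
cycle 12: I2 operands ready
cycle 13: R2←I3
cycle 16: I2 complete
cycle 17: R1←I2
cycle 18: I4 dispatched to MUL
cycle 19: I4 operands ready · I5 dispatched to ADD
cycle 20: I5 operands ready
cycle 22: I5 complete
cycle 23: I4 complete · R2←I5
cycle 24: R1←I4 · I6 dispatched to DIV
cycle 25: I6 operands ready · I7 dispatched to ADD
cycle 26: I7 operands ready
cycle 28: I7 complete
cycle 29: R3←I7
cycle 33: I6 complete
cycle 34: R2←I6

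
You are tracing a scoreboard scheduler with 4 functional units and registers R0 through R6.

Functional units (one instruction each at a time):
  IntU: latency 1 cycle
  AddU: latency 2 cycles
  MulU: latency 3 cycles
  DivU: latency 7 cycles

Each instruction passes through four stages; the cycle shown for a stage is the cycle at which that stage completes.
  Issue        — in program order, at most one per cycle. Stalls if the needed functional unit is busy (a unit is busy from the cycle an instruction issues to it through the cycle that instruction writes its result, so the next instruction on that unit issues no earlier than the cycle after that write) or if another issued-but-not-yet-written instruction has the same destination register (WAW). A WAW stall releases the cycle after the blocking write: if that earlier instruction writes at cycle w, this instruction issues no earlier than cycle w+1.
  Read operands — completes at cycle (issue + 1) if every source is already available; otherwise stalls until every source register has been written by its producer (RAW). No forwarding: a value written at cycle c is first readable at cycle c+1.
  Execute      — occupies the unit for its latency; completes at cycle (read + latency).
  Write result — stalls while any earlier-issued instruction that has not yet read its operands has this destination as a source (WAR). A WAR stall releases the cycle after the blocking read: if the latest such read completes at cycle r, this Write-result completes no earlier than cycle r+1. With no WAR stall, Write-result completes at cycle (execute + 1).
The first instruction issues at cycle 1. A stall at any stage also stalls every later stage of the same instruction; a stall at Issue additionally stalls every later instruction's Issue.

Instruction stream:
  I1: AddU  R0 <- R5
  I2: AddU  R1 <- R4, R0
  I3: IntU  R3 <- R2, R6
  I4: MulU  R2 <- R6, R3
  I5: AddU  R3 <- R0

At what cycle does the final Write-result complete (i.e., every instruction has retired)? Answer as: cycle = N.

cycle = 15

cycle 1: I1 dispatched to AddU
cycle 2: I1 operands ready
cycle 4: I1 complete
cycle 5: R0←I1
cycle 6: I2 dispatched to AddU
cycle 7: I2 operands ready | I3 dispatched to IntU
cycle 8: I3 operands ready | I4 dispatched to MulU
cycle 9: I2 complete | I3 complete
cycle 10: R1←I2 | R3←I3
cycle 11: I4 operands ready | I5 dispatched to AddU
cycle 12: I5 operands ready
cycle 14: I4 complete | I5 complete
cycle 15: R2←I4 | R3←I5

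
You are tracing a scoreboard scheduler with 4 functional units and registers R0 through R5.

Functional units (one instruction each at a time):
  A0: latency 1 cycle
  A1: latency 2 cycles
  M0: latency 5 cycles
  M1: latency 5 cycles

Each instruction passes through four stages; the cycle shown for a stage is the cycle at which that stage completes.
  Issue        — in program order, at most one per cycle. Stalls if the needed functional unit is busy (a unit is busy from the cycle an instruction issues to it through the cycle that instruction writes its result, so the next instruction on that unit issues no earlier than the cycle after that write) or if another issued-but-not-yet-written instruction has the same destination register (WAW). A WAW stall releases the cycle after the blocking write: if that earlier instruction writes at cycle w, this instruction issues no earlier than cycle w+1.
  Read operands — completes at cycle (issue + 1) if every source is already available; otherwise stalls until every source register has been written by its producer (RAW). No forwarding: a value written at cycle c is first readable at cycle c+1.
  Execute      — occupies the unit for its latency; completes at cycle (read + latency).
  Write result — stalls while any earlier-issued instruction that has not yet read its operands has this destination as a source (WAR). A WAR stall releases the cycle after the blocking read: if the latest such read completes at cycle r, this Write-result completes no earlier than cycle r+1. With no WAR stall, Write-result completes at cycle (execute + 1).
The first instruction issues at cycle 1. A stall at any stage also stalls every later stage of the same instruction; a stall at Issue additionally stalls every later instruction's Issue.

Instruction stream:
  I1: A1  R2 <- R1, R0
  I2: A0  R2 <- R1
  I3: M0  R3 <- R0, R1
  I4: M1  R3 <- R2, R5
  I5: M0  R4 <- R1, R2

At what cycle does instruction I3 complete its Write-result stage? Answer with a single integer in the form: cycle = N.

cycle = 14

  I1 | 1 | 2 | 4 | 5
  I2 | 6 | 7 | 8 | 9   WAW R2: wait I1 write@5
  I3 | 7 | 8 | 13 | 14
  I4 | 15 | 16 | 21 | 22   WAW R3: wait I3 write@14
  I5 | 16 | 17 | 22 | 23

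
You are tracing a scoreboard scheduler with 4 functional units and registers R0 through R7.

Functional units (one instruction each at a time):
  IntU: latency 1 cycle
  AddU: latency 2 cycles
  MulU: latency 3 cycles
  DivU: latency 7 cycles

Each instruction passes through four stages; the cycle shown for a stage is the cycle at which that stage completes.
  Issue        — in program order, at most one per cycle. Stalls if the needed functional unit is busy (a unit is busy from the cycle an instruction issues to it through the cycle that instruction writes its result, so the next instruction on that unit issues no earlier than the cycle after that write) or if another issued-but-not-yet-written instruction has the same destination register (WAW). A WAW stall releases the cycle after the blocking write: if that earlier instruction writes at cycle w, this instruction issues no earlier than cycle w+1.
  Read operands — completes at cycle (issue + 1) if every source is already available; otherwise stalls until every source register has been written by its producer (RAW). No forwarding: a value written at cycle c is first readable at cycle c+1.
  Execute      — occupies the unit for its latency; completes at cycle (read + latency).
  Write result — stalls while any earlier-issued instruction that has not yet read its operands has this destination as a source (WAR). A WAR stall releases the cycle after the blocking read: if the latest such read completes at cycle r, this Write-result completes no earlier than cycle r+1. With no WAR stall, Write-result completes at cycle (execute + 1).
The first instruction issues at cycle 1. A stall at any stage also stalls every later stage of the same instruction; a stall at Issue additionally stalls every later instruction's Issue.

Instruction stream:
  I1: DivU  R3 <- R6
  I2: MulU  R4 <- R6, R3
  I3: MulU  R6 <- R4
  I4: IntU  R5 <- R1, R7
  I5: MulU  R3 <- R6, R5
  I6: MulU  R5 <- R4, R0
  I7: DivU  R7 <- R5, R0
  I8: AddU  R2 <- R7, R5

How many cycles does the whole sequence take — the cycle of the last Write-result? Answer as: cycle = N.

cycle = 46

  I1 | 1 | 2 | 9 | 10
  I2 | 2 | 11 | 14 | 15   RAW R3: wait I1 write@10
  I3 | 16 | 17 | 20 | 21   struct: MulU busy until I2 writes@15
  I4 | 17 | 18 | 19 | 20
  I5 | 22 | 23 | 26 | 27   struct: MulU busy until I3 writes@21
  I6 | 28 | 29 | 32 | 33   struct: MulU busy until I5 writes@27
  I7 | 29 | 34 | 41 | 42   RAW R5: wait I6 write@33
  I8 | 30 | 43 | 45 | 46   RAW R7: wait I7 write@42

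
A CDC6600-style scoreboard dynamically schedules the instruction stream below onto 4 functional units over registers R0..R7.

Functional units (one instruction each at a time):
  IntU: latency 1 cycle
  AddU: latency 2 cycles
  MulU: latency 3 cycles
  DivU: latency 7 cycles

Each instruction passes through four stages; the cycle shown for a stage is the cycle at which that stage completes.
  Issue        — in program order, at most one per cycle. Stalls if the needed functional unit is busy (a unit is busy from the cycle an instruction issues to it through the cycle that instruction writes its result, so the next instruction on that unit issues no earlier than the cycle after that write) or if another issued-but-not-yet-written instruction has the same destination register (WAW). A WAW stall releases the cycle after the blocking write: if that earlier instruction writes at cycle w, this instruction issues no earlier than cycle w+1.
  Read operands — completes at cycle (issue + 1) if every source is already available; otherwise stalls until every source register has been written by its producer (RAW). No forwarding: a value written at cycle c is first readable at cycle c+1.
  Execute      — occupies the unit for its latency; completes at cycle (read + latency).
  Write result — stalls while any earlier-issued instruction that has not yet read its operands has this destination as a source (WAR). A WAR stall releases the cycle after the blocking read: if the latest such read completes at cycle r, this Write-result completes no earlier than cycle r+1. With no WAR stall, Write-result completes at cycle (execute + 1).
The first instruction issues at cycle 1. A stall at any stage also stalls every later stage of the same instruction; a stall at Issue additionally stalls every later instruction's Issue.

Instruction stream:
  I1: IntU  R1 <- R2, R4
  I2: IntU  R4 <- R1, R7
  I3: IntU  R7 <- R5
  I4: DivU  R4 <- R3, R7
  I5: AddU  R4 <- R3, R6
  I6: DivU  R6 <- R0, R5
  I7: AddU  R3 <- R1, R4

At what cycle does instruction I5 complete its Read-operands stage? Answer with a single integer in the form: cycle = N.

cycle = 23

I1: IS=1 RO=2 EX=3 WR=4
I2: IS=5 RO=6 EX=7 WR=8  [struct: IntU busy until I1 writes@4]
I3: IS=9 RO=10 EX=11 WR=12  [struct: IntU busy until I2 writes@8]
I4: IS=10 RO=13 EX=20 WR=21  [RAW R7: wait I3 write@12]
I5: IS=22 RO=23 EX=25 WR=26  [WAW R4: wait I4 write@21]
I6: IS=23 RO=24 EX=31 WR=32
I7: IS=27 RO=28 EX=30 WR=31  [struct: AddU busy until I5 writes@26]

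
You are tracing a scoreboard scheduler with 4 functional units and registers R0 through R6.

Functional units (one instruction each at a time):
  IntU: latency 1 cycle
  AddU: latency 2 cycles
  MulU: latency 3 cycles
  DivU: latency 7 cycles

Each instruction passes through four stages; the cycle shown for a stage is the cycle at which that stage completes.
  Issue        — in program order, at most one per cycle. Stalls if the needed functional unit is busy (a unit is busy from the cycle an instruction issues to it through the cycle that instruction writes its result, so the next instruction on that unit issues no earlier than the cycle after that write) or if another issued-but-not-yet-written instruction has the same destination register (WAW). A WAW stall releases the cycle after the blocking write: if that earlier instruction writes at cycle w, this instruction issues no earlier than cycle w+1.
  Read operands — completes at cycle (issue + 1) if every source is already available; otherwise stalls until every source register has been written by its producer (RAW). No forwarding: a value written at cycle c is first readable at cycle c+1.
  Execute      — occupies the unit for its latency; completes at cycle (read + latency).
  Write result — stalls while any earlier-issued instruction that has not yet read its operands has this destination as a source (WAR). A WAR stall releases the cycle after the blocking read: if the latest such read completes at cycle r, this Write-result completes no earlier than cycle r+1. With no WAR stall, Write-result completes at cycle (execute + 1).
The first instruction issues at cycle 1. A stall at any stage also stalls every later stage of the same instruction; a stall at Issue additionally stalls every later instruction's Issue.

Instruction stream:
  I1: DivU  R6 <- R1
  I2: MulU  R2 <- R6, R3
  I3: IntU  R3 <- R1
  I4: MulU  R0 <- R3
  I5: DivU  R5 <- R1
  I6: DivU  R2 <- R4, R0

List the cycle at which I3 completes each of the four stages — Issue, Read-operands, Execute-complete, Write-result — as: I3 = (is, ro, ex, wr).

I3 = (3, 4, 5, 12)

c1: issue I1 (DivU)
c2: I1 read-ops · issue I2 (MulU)
c3: issue I3 (IntU)
c4: I3 read-ops
c5: I3 finished on IntU
c9: I1 finished on DivU
c10: I1→R6
c11: I2 read-ops
c12: I3→R3
c14: I2 finished on MulU
c15: I2→R2
c16: issue I4 (MulU)
c17: I4 read-ops · issue I5 (DivU)
c18: I5 read-ops
c20: I4 finished on MulU
c21: I4→R0
c25: I5 finished on DivU
c26: I5→R5
c27: issue I6 (DivU)
c28: I6 read-ops
c35: I6 finished on DivU
c36: I6→R2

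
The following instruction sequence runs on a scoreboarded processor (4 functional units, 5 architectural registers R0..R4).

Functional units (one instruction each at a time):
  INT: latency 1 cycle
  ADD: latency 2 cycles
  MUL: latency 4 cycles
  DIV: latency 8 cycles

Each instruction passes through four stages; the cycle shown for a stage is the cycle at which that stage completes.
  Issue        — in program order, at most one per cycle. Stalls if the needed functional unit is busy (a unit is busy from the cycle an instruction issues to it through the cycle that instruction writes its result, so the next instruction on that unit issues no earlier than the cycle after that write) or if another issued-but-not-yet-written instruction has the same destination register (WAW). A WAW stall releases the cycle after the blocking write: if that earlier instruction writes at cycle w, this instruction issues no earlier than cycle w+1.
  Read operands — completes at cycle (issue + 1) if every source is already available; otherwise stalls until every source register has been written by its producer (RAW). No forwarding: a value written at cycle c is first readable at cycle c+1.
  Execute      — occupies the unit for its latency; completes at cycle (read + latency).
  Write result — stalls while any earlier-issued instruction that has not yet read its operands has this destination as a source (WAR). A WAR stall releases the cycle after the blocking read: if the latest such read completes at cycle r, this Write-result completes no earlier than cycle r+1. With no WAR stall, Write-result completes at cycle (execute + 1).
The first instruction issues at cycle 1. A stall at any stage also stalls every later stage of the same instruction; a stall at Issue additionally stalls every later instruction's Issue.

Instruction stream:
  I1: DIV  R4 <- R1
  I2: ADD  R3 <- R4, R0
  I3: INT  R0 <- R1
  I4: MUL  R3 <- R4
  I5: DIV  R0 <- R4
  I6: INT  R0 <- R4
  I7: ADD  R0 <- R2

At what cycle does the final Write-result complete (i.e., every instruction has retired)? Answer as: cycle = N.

[I1] 1/2/10/11
[I2] 2/12/14/15  (RAW R4: wait I1 write@11)
[I3] 3/4/5/13  (WAR R0: wait I2 read@12)
[I4] 16/17/21/22  (WAW R3: wait I2 write@15)
[I5] 17/18/26/27
[I6] 28/29/30/31  (WAW R0: wait I5 write@27)
[I7] 32/33/35/36  (WAW R0: wait I6 write@31)

cycle = 36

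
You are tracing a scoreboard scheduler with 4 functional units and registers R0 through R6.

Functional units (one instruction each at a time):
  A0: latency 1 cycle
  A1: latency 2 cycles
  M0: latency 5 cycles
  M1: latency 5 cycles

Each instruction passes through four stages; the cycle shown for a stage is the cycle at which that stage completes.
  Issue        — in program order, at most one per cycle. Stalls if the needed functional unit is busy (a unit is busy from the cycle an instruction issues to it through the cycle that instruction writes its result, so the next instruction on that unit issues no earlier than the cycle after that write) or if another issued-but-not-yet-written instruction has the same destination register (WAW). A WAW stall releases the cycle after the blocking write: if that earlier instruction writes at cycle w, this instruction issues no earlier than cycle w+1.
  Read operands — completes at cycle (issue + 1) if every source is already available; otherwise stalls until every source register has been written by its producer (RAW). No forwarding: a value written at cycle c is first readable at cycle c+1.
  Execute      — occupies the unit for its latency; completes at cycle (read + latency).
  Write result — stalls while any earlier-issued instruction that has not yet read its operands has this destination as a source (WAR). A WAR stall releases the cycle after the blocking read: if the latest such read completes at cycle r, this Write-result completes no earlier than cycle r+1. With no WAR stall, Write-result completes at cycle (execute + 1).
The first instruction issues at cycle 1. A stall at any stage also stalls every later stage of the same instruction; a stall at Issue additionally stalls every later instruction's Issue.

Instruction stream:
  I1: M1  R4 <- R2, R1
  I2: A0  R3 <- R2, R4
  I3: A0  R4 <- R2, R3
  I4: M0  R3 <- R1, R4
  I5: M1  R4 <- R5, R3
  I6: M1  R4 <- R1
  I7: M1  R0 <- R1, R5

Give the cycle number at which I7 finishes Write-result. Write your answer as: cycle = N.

cycle = 45

cycle 1: I1 issues→M1
cycle 2: I1 reads; I2 issues→A0
cycle 7: I1 exec-done
cycle 8: I1 writes R4
cycle 9: I2 reads
cycle 10: I2 exec-done
cycle 11: I2 writes R3
cycle 12: I3 issues→A0
cycle 13: I3 reads; I4 issues→M0
cycle 14: I3 exec-done
cycle 15: I3 writes R4
cycle 16: I4 reads; I5 issues→M1
cycle 21: I4 exec-done
cycle 22: I4 writes R3
cycle 23: I5 reads
cycle 28: I5 exec-done
cycle 29: I5 writes R4
cycle 30: I6 issues→M1
cycle 31: I6 reads
cycle 36: I6 exec-done
cycle 37: I6 writes R4
cycle 38: I7 issues→M1
cycle 39: I7 reads
cycle 44: I7 exec-done
cycle 45: I7 writes R0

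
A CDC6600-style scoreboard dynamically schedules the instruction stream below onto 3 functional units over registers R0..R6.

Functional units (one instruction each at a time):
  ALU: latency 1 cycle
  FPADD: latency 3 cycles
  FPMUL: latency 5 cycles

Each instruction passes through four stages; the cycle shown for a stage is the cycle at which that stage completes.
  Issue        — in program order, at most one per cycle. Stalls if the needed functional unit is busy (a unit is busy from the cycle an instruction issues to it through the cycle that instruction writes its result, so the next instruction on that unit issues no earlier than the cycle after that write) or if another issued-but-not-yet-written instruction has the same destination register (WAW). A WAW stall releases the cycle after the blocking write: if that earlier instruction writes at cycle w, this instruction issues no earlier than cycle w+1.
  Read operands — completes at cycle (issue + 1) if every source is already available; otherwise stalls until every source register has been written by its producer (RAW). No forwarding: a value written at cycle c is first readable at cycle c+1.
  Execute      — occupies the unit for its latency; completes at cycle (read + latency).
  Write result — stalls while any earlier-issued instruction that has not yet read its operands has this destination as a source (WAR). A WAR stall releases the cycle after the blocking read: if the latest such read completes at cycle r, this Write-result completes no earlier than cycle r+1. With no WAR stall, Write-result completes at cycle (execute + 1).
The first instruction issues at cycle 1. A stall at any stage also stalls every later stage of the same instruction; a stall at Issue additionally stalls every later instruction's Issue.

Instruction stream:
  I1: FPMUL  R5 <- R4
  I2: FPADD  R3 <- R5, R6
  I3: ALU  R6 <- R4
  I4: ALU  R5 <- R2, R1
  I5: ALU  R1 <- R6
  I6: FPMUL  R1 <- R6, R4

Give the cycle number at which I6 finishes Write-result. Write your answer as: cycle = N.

[1] I1 dispatched to FPMUL
[2] I1 operands ready · I2 dispatched to FPADD
[3] I3 dispatched to ALU
[4] I3 operands ready
[5] I3 complete
[7] I1 complete
[8] R5←I1
[9] I2 operands ready
[10] R6←I3
[11] I4 dispatched to ALU
[12] I2 complete · I4 operands ready
[13] R3←I2 · I4 complete
[14] R5←I4
[15] I5 dispatched to ALU
[16] I5 operands ready
[17] I5 complete
[18] R1←I5
[19] I6 dispatched to FPMUL
[20] I6 operands ready
[25] I6 complete
[26] R1←I6

cycle = 26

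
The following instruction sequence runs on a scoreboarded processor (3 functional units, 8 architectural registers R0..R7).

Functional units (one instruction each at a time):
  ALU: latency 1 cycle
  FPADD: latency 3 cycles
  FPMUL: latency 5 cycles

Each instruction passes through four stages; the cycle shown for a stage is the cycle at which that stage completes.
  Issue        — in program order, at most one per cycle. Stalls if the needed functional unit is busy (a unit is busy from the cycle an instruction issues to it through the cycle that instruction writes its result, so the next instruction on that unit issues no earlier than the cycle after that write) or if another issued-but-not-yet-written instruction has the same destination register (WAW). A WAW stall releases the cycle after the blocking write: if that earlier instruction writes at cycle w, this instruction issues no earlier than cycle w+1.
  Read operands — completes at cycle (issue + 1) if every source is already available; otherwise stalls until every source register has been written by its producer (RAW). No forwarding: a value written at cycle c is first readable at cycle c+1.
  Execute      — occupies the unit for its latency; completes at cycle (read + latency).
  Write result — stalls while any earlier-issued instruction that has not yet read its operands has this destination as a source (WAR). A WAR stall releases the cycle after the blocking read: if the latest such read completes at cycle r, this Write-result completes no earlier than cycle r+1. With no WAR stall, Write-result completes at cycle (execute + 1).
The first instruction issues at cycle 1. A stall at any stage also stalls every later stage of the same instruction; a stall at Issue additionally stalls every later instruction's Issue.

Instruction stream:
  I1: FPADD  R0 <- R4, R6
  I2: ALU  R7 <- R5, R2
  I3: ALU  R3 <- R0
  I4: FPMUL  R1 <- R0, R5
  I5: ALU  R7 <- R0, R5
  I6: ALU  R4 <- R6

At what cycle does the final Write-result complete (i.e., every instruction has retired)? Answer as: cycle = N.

cycle = 17

cycle 1: issue I1 (FPADD)
cycle 2: I1 read-ops; issue I2 (ALU)
cycle 3: I2 read-ops
cycle 4: I2 finished on ALU
cycle 5: I1 finished on FPADD; I2→R7
cycle 6: I1→R0; issue I3 (ALU)
cycle 7: I3 read-ops; issue I4 (FPMUL)
cycle 8: I3 finished on ALU; I4 read-ops
cycle 9: I3→R3
cycle 10: issue I5 (ALU)
cycle 11: I5 read-ops
cycle 12: I5 finished on ALU
cycle 13: I4 finished on FPMUL; I5→R7
cycle 14: I4→R1; issue I6 (ALU)
cycle 15: I6 read-ops
cycle 16: I6 finished on ALU
cycle 17: I6→R4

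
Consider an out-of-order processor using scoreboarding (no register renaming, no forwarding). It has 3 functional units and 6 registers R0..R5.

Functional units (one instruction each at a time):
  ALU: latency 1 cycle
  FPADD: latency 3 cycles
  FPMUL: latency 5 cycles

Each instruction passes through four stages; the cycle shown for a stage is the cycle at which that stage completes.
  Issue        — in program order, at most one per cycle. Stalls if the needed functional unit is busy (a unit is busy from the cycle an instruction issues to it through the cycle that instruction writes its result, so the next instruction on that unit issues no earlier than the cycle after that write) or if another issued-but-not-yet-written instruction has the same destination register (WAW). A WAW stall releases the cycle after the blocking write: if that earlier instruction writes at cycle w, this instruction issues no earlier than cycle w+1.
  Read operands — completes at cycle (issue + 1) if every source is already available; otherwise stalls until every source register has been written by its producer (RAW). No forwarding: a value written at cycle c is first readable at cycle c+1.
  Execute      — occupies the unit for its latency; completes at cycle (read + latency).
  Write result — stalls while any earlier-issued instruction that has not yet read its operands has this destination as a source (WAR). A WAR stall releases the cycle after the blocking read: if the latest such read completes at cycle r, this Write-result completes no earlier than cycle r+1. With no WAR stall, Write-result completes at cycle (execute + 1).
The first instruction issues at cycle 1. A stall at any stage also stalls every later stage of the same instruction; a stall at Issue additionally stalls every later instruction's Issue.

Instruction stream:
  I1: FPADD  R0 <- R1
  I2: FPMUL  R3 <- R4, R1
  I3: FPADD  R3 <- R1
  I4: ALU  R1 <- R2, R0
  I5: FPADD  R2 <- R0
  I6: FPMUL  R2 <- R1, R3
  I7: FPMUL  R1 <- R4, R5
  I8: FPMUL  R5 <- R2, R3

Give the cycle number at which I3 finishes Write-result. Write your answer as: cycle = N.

  I1 | 1 | 2 | 5 | 6
  I2 | 2 | 3 | 8 | 9
  I3 | 10 | 11 | 14 | 15   WAW R3: wait I2 write@9
  I4 | 11 | 12 | 13 | 14
  I5 | 16 | 17 | 20 | 21   struct: FPADD busy until I3 writes@15
  I6 | 22 | 23 | 28 | 29   WAW R2: wait I5 write@21
  I7 | 30 | 31 | 36 | 37   struct: FPMUL busy until I6 writes@29
  I8 | 38 | 39 | 44 | 45   struct: FPMUL busy until I7 writes@37

cycle = 15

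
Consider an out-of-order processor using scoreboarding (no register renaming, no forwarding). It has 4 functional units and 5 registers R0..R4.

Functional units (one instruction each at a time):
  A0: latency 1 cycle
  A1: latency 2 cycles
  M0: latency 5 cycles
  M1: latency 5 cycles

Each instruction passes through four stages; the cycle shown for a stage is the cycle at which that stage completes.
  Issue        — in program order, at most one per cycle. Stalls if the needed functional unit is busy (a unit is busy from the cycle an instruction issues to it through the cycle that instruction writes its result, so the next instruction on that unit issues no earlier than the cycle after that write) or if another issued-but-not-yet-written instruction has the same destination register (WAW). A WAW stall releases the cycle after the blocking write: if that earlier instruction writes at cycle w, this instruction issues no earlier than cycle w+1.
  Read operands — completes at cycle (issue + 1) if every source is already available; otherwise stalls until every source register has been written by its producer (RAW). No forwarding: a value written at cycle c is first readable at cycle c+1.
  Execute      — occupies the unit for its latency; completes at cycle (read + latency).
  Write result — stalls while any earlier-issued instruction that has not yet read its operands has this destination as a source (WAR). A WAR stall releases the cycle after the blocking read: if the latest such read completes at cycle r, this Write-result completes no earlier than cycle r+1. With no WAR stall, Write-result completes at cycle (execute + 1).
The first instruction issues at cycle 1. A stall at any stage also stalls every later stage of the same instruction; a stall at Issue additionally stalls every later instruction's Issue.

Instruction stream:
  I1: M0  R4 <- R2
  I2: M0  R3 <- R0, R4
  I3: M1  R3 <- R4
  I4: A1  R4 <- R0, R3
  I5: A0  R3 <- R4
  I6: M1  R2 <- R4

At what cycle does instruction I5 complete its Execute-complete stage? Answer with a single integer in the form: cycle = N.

cycle = 30

c1: issue I1 (M0)
c2: I1 read-ops
c7: I1 finished on M0
c8: I1→R4
c9: issue I2 (M0)
c10: I2 read-ops
c15: I2 finished on M0
c16: I2→R3
c17: issue I3 (M1)
c18: I3 read-ops | issue I4 (A1)
c23: I3 finished on M1
c24: I3→R3
c25: I4 read-ops | issue I5 (A0)
c26: issue I6 (M1)
c27: I4 finished on A1
c28: I4→R4
c29: I5 read-ops | I6 read-ops
c30: I5 finished on A0
c31: I5→R3
c34: I6 finished on M1
c35: I6→R2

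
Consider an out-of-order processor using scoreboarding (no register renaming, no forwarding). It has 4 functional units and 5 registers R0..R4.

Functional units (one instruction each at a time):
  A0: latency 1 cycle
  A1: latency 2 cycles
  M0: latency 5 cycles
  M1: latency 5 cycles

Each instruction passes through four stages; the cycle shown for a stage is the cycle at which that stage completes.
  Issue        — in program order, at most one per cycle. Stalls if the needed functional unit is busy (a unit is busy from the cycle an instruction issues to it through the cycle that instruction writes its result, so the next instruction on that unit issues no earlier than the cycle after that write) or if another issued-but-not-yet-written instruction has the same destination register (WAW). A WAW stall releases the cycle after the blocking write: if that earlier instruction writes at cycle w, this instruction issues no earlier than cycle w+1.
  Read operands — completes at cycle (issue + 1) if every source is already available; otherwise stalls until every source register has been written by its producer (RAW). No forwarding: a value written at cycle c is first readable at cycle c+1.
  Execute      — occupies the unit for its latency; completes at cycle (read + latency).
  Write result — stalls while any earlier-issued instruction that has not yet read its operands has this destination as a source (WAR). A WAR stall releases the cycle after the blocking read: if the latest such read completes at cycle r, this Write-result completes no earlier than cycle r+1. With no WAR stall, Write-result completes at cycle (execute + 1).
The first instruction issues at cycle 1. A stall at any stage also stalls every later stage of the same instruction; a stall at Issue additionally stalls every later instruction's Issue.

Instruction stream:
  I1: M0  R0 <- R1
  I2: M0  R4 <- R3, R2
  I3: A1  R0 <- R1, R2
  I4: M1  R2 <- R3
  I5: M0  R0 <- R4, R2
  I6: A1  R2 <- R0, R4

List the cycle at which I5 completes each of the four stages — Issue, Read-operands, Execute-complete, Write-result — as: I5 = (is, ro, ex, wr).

c1: I1 issues→M0
c2: I1 reads
c7: I1 exec-done
c8: I1 writes R0
c9: I2 issues→M0
c10: I2 reads | I3 issues→A1
c11: I3 reads | I4 issues→M1
c12: I4 reads
c13: I3 exec-done
c14: I3 writes R0
c15: I2 exec-done
c16: I2 writes R4
c17: I4 exec-done | I5 issues→M0
c18: I4 writes R2
c19: I5 reads | I6 issues→A1
c24: I5 exec-done
c25: I5 writes R0
c26: I6 reads
c28: I6 exec-done
c29: I6 writes R2

I5 = (17, 19, 24, 25)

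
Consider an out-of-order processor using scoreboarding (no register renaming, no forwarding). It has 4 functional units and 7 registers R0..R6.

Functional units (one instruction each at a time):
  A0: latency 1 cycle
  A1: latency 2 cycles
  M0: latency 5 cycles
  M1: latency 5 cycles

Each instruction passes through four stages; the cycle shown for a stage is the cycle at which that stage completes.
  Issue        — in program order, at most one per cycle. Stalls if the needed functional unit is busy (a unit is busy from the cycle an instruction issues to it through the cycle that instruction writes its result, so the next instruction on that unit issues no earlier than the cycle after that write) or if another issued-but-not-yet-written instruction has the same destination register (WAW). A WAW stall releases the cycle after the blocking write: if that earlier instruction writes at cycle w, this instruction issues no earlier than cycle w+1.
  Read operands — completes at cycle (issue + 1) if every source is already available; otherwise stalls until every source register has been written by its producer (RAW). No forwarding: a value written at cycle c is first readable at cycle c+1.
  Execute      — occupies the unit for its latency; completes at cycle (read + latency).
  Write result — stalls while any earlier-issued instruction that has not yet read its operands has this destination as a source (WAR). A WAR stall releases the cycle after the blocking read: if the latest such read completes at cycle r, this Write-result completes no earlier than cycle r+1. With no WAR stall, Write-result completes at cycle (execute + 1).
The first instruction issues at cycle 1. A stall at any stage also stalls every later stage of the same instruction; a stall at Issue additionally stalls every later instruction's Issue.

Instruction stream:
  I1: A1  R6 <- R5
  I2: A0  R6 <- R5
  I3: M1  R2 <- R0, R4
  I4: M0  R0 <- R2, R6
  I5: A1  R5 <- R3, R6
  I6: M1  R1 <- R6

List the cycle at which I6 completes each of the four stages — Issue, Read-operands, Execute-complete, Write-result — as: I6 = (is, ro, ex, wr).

I6 = (15, 16, 21, 22)

I1  is:1  ro:2  ex:4  wr:5
I2  is:6  ro:7  ex:8  wr:9  — WAW R6: wait I1 write@5
I3  is:7  ro:8  ex:13  wr:14
I4  is:8  ro:15  ex:20  wr:21  — RAW R2: wait I3 write@14
I5  is:9  ro:10  ex:12  wr:13
I6  is:15  ro:16  ex:21  wr:22  — struct: M1 busy until I3 writes@14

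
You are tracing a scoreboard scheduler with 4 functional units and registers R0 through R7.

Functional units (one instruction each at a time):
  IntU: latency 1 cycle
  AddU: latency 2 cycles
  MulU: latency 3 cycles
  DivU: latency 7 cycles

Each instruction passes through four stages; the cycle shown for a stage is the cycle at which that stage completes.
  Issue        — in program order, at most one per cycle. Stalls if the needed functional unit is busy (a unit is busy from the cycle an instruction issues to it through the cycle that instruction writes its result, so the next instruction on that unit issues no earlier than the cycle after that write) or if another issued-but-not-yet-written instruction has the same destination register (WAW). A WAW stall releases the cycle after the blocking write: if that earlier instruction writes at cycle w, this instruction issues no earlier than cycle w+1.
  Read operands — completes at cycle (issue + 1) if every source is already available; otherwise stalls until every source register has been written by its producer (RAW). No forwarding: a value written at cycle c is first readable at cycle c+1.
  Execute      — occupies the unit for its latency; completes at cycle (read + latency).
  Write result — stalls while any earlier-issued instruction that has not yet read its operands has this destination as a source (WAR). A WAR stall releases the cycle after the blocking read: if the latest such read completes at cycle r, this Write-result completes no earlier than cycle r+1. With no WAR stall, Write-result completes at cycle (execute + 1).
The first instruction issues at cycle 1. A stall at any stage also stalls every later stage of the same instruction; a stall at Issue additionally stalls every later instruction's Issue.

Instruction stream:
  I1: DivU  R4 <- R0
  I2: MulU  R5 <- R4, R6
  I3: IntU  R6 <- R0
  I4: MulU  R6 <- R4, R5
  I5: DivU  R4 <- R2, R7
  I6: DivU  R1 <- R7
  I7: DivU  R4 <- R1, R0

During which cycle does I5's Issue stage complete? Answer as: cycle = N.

I1 -> (1, 2, 9, 10)
I2 -> (2, 11, 14, 15)  // RAW R4: wait I1 write@10
I3 -> (3, 4, 5, 12)  // WAR R6: wait I2 read@11
I4 -> (16, 17, 20, 21)  // struct: MulU busy until I2 writes@15
I5 -> (17, 18, 25, 26)
I6 -> (27, 28, 35, 36)  // struct: DivU busy until I5 writes@26
I7 -> (37, 38, 45, 46)  // struct: DivU busy until I6 writes@36

cycle = 17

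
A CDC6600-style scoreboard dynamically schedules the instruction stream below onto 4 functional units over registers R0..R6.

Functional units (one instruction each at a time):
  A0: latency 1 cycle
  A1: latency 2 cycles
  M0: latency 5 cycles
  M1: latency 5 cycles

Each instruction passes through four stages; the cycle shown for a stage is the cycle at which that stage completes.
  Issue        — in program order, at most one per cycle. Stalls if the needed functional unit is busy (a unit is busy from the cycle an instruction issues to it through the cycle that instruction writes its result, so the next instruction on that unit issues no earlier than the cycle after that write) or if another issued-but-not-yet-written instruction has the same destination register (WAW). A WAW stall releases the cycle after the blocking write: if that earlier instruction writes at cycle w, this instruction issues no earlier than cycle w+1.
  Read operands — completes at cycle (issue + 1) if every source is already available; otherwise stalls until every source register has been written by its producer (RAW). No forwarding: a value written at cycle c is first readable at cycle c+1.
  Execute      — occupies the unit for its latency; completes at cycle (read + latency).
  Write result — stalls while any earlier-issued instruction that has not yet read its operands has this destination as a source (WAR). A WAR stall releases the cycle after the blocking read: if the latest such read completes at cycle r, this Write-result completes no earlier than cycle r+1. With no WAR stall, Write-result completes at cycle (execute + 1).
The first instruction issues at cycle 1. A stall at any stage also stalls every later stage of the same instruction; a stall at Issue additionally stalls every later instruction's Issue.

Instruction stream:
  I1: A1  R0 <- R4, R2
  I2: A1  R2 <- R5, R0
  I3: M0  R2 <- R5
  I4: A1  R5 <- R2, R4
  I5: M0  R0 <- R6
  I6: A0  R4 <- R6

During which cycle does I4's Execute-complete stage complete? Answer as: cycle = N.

I1 -> (1, 2, 4, 5)
I2 -> (6, 7, 9, 10)  // struct: A1 busy until I1 writes@5
I3 -> (11, 12, 17, 18)  // WAW R2: wait I2 write@10
I4 -> (12, 19, 21, 22)  // RAW R2: wait I3 write@18
I5 -> (19, 20, 25, 26)  // struct: M0 busy until I3 writes@18
I6 -> (20, 21, 22, 23)

cycle = 21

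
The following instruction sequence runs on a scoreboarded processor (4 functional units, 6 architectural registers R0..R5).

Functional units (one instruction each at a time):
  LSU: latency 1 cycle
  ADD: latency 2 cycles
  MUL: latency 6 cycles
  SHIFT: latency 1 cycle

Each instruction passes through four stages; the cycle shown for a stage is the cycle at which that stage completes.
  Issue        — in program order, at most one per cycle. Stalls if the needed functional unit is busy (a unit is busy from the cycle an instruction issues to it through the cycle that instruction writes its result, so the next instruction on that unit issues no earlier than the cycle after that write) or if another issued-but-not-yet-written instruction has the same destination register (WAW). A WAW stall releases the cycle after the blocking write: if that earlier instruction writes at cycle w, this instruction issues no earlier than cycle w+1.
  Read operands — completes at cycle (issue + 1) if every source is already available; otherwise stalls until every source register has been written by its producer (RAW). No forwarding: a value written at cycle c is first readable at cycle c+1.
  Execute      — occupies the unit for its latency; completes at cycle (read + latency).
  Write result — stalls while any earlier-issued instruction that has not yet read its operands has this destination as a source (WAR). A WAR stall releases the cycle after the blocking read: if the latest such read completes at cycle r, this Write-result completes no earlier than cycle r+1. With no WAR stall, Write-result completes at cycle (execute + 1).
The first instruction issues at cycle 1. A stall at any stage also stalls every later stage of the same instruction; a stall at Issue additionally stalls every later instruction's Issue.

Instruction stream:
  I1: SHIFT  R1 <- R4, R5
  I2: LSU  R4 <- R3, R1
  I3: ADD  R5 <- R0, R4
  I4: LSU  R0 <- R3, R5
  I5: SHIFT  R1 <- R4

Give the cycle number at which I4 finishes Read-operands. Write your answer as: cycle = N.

  I1 | 1 | 2 | 3 | 4
  I2 | 2 | 5 | 6 | 7   RAW R1: wait I1 write@4
  I3 | 3 | 8 | 10 | 11   RAW R4: wait I2 write@7
  I4 | 8 | 12 | 13 | 14   struct: LSU busy until I2 writes@7 · RAW R5: wait I3 write@11
  I5 | 9 | 10 | 11 | 12

cycle = 12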